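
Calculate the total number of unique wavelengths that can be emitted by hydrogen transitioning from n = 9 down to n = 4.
15

The electron can occupy levels n = 4, 5, ..., 9 during de-excitation — that is m = 9 - 4 + 1 = 6 distinct levels.

The number of distinct spectral lines equals the number of ways to choose 2 of these m levels (each pair gives one possible emission transition):

Number of lines = m(m-1)/2 = 6×5/2 = 15

These correspond to all possible transitions between the 6 levels:
9 → 8, 9 → 7, 9 → 6, 9 → 5, 9 → 4, 8 → 7, 8 → 6, 8 → 5...

Each transition produces a photon with a unique energy (and thus wavelength). This count does not depend on Z.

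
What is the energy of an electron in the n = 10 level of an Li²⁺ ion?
-1.225 eV

For hydrogen-like ions, the energy levels scale with Z²:
E_n = -13.6057 Z² / n² eV

For Li²⁺ (Z = 3) at n = 10:
E_10 = -13.6057 × 3² / 10²
E_10 = -13.6057 × 9 / 100
E_10 = -122.4513 / 100
E_10 = -1.225 eV

The energy is 9 times more negative than hydrogen at the same n due to the stronger nuclear charge.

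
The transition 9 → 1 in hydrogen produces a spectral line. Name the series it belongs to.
Lyman series

The spectral series in hydrogen are named based on the final (lower) energy level:
- Lyman series: n_final = 1 (ultraviolet)
- Balmer series: n_final = 2 (visible/near-UV)
- Paschen series: n_final = 3 (infrared)
- Brackett series: n_final = 4 (infrared)
- Pfund series: n_final = 5 (far infrared)

Since this transition ends at n = 1, it belongs to the Lyman series.

For reference, this 9 → 1 line has photon energy
ΔE = 13.6057 eV × (1/1² - 1/9²) = 13.43773 eV,
corresponding to wavelength λ = hc/ΔE = 1239.84 eV·nm / 13.43773 eV = 92.266 nm in the ultraviolet region.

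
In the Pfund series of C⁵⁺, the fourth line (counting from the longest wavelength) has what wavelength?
91.533 nm

The lines of a series are numbered from the longest wavelength (smallest ΔE) outward; the fourth line is the transition from n = n_f + 4 to n_f.
The Pfund series has all transitions ending at n_f = 5.

For C⁵⁺ (Z = 6), the fourth line (δ-line) is the jump from n = 9 to n = 5:
E_9 = -13.6057 × 6² / 9² = -6.04698 eV
E_5 = -13.6057 × 6² / 5² = -19.59221 eV
ΔE = E_9 - E_5 = 13.54523 eV

λ = hc/E = 1239.84 eV·nm / 13.54523 eV
λ = 91.533 nm

This is the δ-line of the Pfund series in C⁵⁺.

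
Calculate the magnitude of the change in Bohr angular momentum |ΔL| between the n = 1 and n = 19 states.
1.8982e-33 J·s (or 18ℏ)

In the Bohr model, L_n = nℏ where ℏ = 1.054572e-34 J·s.

L_19 = 19ℏ = 2.003687e-33 J·s
L_1 = 1ℏ = 1.054572e-34 J·s

ΔL = L_19 - L_1 = (19 - 1)ℏ = 18ℏ
ΔL = 18 × 1.054572e-34 J·s = 1.8982e-33 J·s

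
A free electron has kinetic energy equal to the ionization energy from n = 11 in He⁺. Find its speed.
3.98e+05 m/s (or 0.132679% of c)

The binding energy at n = 11 for He⁺ is:
E_11 = -13.6057 × 2²/11² = -0.44977521 eV
|E_11| = 0.44977521 eV

Convert to Joules:
KE = 0.44977521 eV × (1.602177 × 10⁻¹⁹ J/eV) = 7.2062e-20 J

Using KE = ½mv²:
v = √(2·KE/m_e)
v = √(2 × 7.2062e-20 J / 9.10938 × 10⁻³¹ kg)
v = 3.98e+05 m/s

This is approximately 0.132679% the speed of light.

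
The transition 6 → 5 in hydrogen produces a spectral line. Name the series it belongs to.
Pfund series

The spectral series in hydrogen are named based on the final (lower) energy level:
- Lyman series: n_final = 1 (ultraviolet)
- Balmer series: n_final = 2 (visible/near-UV)
- Paschen series: n_final = 3 (infrared)
- Brackett series: n_final = 4 (infrared)
- Pfund series: n_final = 5 (far infrared)

Since this transition ends at n = 5, it belongs to the Pfund series.

For reference, this 6 → 5 line has photon energy
ΔE = 13.6057 eV × (1/5² - 1/6²) = 0.16629189 eV,
corresponding to wavelength λ = hc/ΔE = 1239.84 eV·nm / 0.16629189 eV = 7455.81 nm in the far infrared region.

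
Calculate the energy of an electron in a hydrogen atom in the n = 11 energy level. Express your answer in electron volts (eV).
-0.112444 eV

The energy levels of a hydrogen-like atom are given by:
E_n = -13.6057 eV / n²

For n = 11:
E_11 = -13.6057 eV / 11²
E_11 = -13.6057 eV / 121
E_11 = -0.112444 eV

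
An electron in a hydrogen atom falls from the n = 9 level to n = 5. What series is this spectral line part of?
Pfund series

The spectral series in hydrogen are named based on the final (lower) energy level:
- Lyman series: n_final = 1 (ultraviolet)
- Balmer series: n_final = 2 (visible/near-UV)
- Paschen series: n_final = 3 (infrared)
- Brackett series: n_final = 4 (infrared)
- Pfund series: n_final = 5 (far infrared)

Since this transition ends at n = 5, it belongs to the Pfund series.

For reference, this 9 → 5 line has photon energy
ΔE = 13.6057 eV × (1/5² - 1/9²) = 0.37625639506 eV,
corresponding to wavelength λ = hc/ΔE = 1239.84 eV·nm / 0.37625639506 eV = 3295.19981 nm in the far infrared region.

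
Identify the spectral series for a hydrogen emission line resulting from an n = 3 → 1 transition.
Lyman series

The spectral series in hydrogen are named based on the final (lower) energy level:
- Lyman series: n_final = 1 (ultraviolet)
- Balmer series: n_final = 2 (visible/near-UV)
- Paschen series: n_final = 3 (infrared)
- Brackett series: n_final = 4 (infrared)
- Pfund series: n_final = 5 (far infrared)

Since this transition ends at n = 1, it belongs to the Lyman series.

For reference, this 3 → 1 line has photon energy
ΔE = 13.6057 eV × (1/1² - 1/3²) = 12.093955556 eV,
corresponding to wavelength λ = hc/ΔE = 1239.84 eV·nm / 12.093955556 eV = 102.517327 nm in the ultraviolet region.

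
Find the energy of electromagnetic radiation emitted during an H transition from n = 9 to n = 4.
0.682 eV

The energy levels are E_n = -13.6057 eV / n².

Energy at n = 9: E_9 = -13.6057 / 9² = -0.167972 eV
Energy at n = 4: E_4 = -13.6057 / 4² = -0.850356 eV

For emission (electron falling to lower state), the photon energy is:
E_photon = E_9 - E_4 = |-0.167972 - (-0.850356)|
E_photon = 0.682 eV

This energy is carried away by the emitted photon.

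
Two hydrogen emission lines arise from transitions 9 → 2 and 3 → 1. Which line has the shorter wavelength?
3 → 1

Calculate the energy for each transition:

Transition 9 → 2:
ΔE₁ = |E_2 - E_9| = |-13.6057/2² - (-13.6057/9²)|
ΔE₁ = |-3.40142500000 - (-0.16797160494)| = 3.23345340 eV

Transition 3 → 1:
ΔE₂ = |E_1 - E_3| = |-13.6057/1² - (-13.6057/3²)|
ΔE₂ = |-13.60570000000 - (-1.51174444444)| = 12.09395556 eV

Since 12.09395556 eV > 3.23345340 eV, the transition 3 → 1 emits the more energetic photon.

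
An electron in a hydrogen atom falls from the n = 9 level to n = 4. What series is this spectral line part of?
Brackett series

The spectral series in hydrogen are named based on the final (lower) energy level:
- Lyman series: n_final = 1 (ultraviolet)
- Balmer series: n_final = 2 (visible/near-UV)
- Paschen series: n_final = 3 (infrared)
- Brackett series: n_final = 4 (infrared)
- Pfund series: n_final = 5 (far infrared)

Since this transition ends at n = 4, it belongs to the Brackett series.

For reference, this 9 → 4 line has photon energy
ΔE = 13.6057 eV × (1/4² - 1/9²) = 0.68238464506 eV,
corresponding to wavelength λ = hc/ΔE = 1239.84 eV·nm / 0.68238464506 eV = 1816.92248 nm in the infrared region.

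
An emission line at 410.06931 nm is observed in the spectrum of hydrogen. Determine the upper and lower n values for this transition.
n = 6 → n = 2

First, find the photon energy from the wavelength (hc = 1239.84 eV·nm):
E = hc/λ = 1239.84 eV·nm / 410.06931 nm = 3.0234889 eV

The energy levels of hydrogen satisfy E_n = -13.6057 / n² eV, so an emission n_i → n_f releases
ΔE = 13.6057 × (1/n_f² − 1/n_i²) eV.

Setting ΔE equal to the photon energy:
1/n_f² − 1/n_i² = 3.0234889 / 13.6057 = 0.22222222

Since 1/n_i² must be positive, we need 1/n_f² > 0.22222222, i.e. n_f ≤ 2. For each allowed n_f, solve n_i = (1/n_f² − 0.22222222)^(−1/2) and check whether it is a whole number:
  n_f = 1: 1/n_i² = 1.00000000 − 0.22222222 = 0.77777778 → n_i = 1.134  (not an integer) ✗
  n_f = 2: 1/n_i² = 0.25000000 − 0.22222222 = 0.02777778 → n_i = 6.000  → integer, n_i = 6 ✓

Only n_f = 2 gives an integer upper level, n_i = 6.

The transition is from n = 6 to n = 2 (emission).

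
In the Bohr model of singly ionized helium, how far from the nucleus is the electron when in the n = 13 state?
4.471547 nm (or 44.715474 Å)

The Bohr radius formula is:
r_n = n² a₀ / Z

where a₀ = 0.052917721 nm is the Bohr radius.

For He⁺ (Z = 2) at n = 13:
r_13 = 13² × 0.052917721 nm / 2
r_13 = 169 × 0.052917721 nm / 2
r_13 = 8.9430948 nm / 2
r_13 = 4.471547 nm

The electron orbits at approximately 4.471547 nm from the nucleus.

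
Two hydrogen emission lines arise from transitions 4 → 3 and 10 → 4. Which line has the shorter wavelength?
10 → 4

Calculate the energy for each transition:

Transition 4 → 3:
ΔE₁ = |E_3 - E_4| = |-13.6057/3² - (-13.6057/4²)|
ΔE₁ = |-1.5117444444 - (-0.8503562500)| = 0.6613882 eV

Transition 10 → 4:
ΔE₂ = |E_4 - E_10| = |-13.6057/4² - (-13.6057/10²)|
ΔE₂ = |-0.8503562500 - (-0.1360570000)| = 0.7142993 eV

Since 0.7142993 eV > 0.6613882 eV, the transition 10 → 4 emits the more energetic photon.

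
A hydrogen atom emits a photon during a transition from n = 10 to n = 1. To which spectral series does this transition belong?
Lyman series

The spectral series in hydrogen are named based on the final (lower) energy level:
- Lyman series: n_final = 1 (ultraviolet)
- Balmer series: n_final = 2 (visible/near-UV)
- Paschen series: n_final = 3 (infrared)
- Brackett series: n_final = 4 (infrared)
- Pfund series: n_final = 5 (far infrared)

Since this transition ends at n = 1, it belongs to the Lyman series.

For reference, this 10 → 1 line has photon energy
ΔE = 13.6057 eV × (1/1² - 1/10²) = 13.4696 eV,
corresponding to wavelength λ = hc/ΔE = 1239.84 eV·nm / 13.4696 eV = 92.05 nm in the ultraviolet region.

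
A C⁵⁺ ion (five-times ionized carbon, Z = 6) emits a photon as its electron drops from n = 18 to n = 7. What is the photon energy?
8.48428 eV

The energy levels are E_n = -13.6057 Z² eV / n².

Energy at n = 18: E_18 = -13.6057 × 6² / 18² = -1.51174444 eV
Energy at n = 7: E_7 = -13.6057 × 6² / 7² = -9.99602449 eV

For emission (electron falling to lower state), the photon energy is:
E_photon = E_18 - E_7 = |-1.51174444 - (-9.99602449)|
E_photon = 8.48428 eV

This energy is carried away by the emitted photon.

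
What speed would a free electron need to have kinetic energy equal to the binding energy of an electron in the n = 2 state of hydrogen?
1.094e+06 m/s (or 0.36487% of c)

The binding energy at n = 2 for hydrogen is:
E_2 = -13.6057/2² = -3.4014250 eV
|E_2| = 3.4014250 eV

Convert to Joules:
KE = 3.4014250 eV × (1.602177 × 10⁻¹⁹ J/eV) = 5.44968e-19 J

Using KE = ½mv²:
v = √(2·KE/m_e)
v = √(2 × 5.44968e-19 J / 9.10938 × 10⁻³¹ kg)
v = 1.094e+06 m/s

This is approximately 0.36487% the speed of light.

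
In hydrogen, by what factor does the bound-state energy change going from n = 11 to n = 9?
1.4938

Using E_n = -13.6057 Z² / n² eV with Z = 1:

E_9 = -13.6057 / 9² = -13.6057 / 81 = -0.1679716049 eV
E_11 = -13.6057 / 11² = -13.6057 / 121 = -0.1124438017 eV

The ratio is:
E_9/E_11 = (-0.1679716049) / (-0.1124438017)
E_9/E_11 = (-13.6057/81) / (-13.6057/121)
E_9/E_11 = 121/81
E_9/E_11 = 1.4938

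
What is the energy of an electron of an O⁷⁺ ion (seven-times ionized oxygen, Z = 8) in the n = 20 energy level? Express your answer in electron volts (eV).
-2.1769 eV

The energy levels of a hydrogen-like atom are given by:
E_n = -13.6057 Z² / n² eV  (with Z = 8 for O⁷⁺)

For n = 20:
E_20 = -13.6057 × 8² / 20²
E_20 = -13.6057 × 64 / 400
E_20 = -2.1769 eV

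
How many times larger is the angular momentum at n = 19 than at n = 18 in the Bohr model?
1.05556

In the Bohr model, L_n = nℏ, so the ratio is purely the ratio of quantum numbers:

L_19/L_18 = 19ℏ / 18ℏ = 19/18 = 1.05556

The angular momentum scales linearly with n.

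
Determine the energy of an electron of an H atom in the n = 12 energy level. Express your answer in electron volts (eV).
-0.0945 eV

The energy levels of a hydrogen-like atom are given by:
E_n = -13.6057 eV / n²

For n = 12:
E_12 = -13.6057 eV / 12²
E_12 = -13.6057 eV / 144
E_12 = -0.0945 eV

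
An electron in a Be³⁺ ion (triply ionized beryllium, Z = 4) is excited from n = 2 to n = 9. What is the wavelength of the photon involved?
23.97 nm

First, find the transition energy using E_n = -13.6057 Z² / n² eV:
E_2 = -13.6057 × 4² / 2² = -54.4228 eV
E_9 = -13.6057 × 4² / 9² = -2.6875 eV

Photon energy: |ΔE| = |E_9 - E_2| = 51.7353 eV

Convert to wavelength using E = hc/λ with hc = 1239.84 eV·nm:
λ = hc/E = 1239.84 eV·nm / 51.7353 eV
λ = 23.97 nm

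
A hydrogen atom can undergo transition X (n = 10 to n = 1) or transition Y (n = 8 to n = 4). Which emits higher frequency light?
10 → 1

Calculate the energy for each transition:

Transition 10 → 1:
ΔE₁ = |E_1 - E_10| = |-13.6057/1² - (-13.6057/10²)|
ΔE₁ = |-13.6057000000 - (-0.1360570000)| = 13.4696430 eV

Transition 8 → 4:
ΔE₂ = |E_4 - E_8| = |-13.6057/4² - (-13.6057/8²)|
ΔE₂ = |-0.8503562500 - (-0.2125890625)| = 0.6377672 eV

Since 13.4696430 eV > 0.6377672 eV, the transition 10 → 1 emits the more energetic photon.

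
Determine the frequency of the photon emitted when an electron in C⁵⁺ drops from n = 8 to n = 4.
5.552e+15 Hz

First, find the transition energy:
E_8 = -13.6057 × 6² / 8² = -7.6532063 eV
E_4 = -13.6057 × 6² / 4² = -30.6128250 eV
|ΔE| = |E_4 - E_8| = 22.9596187 eV

Convert to Joules: E = 22.9596187 eV × (1.602177 × 10⁻¹⁹ J/eV) = 3.67854e-18 J

Using E = hf:
f = E/h = 3.67854e-18 J / (6.62607 × 10⁻³⁴ J·s)
f = 5.552e+15 Hz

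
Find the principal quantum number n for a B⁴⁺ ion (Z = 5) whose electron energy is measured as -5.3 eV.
n = 8

The exact energy levels follow E_n = -13.6057 Z² / n² eV with Z = 5.

The measured value (-5.3 eV) is reported to only 2 significant figures, so we must test candidate n values and see which one matches to that precision.

Candidate energies:
  n = 6:  E = -13.6057 × 5² / 6² = -9.44840 eV
  n = 7:  E = -13.6057 × 5² / 7² = -6.94168 eV
  n = 8:  E = -13.6057 × 5² / 8² = -5.31473 eV  ← matches
  n = 9:  E = -13.6057 × 5² / 9² = -4.19929 eV
  n = 10:  E = -13.6057 × 5² / 10² = -3.40143 eV

Checking against the measurement of -5.3 eV (2 sig figs), only n = 8 agrees:
E_8 = -5.31473 eV, which rounds to -5.3 eV ✓

Therefore n = 8.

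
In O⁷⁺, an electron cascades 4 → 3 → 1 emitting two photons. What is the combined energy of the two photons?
816.342 eV

The energy levels of O⁷⁺ are E_n = -13.6057 × 8² / n² eV.

First transition (4 → 3):
ΔE₁ = |E_3 - E_4|
ΔE₁ = |-96.751644444 - (-54.422800000)| = 42.328844 eV

Second transition (3 → 1):
ΔE₂ = |E_1 - E_3|
ΔE₂ = |-870.764800000 - (-96.751644444)| = 774.013156 eV

Total energy released:
E_total = ΔE₁ + ΔE₂ = 42.328844 + 774.013156 = 816.342 eV

Note: This equals the direct transition 4 → 1: 816.342 eV ✓
Energy is conserved regardless of the path taken.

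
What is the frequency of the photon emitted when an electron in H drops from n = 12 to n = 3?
3.4269e+14 Hz

First, find the transition energy:
E_12 = -13.6057 / 12² = -0.0944840 eV
E_3 = -13.6057 / 3² = -1.5117444 eV
|ΔE| = |E_3 - E_12| = 1.4172604 eV

Convert to Joules: E = 1.4172604 eV × (1.602177 × 10⁻¹⁹ J/eV) = 2.270702e-19 J

Using E = hf:
f = E/h = 2.270702e-19 J / (6.62607 × 10⁻³⁴ J·s)
f = 3.4269e+14 Hz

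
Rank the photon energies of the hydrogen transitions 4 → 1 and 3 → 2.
4 → 1

Calculate the energy for each transition:

Transition 4 → 1:
ΔE₁ = |E_1 - E_4| = |-13.6057/1² - (-13.6057/4²)|
ΔE₁ = |-13.605700000 - (-0.850356250)| = 12.755344 eV

Transition 3 → 2:
ΔE₂ = |E_2 - E_3| = |-13.6057/2² - (-13.6057/3²)|
ΔE₂ = |-3.401425000 - (-1.511744444)| = 1.889681 eV

Since 12.755344 eV > 1.889681 eV, the transition 4 → 1 emits the more energetic photon.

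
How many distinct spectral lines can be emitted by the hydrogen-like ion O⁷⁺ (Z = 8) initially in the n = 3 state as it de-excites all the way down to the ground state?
3

The electron can occupy levels n = 1, 2, ..., 3 during de-excitation — that is m = 3 - 1 + 1 = 3 distinct levels.

The number of distinct spectral lines equals the number of ways to choose 2 of these m levels (each pair gives one possible emission transition):

Number of lines = m(m-1)/2 = 3×2/2 = 3

These correspond to all possible transitions between the 3 levels:
3 → 2, 3 → 1, 2 → 1

Each transition produces a photon with a unique energy (and thus wavelength). This count does not depend on Z.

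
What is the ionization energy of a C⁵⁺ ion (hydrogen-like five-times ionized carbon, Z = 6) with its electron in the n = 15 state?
2.176912 eV

The ionization energy is the energy needed to remove the electron completely (n → ∞).

For a hydrogen-like ion with Z = 6, E_n = -13.6057 Z² / n² eV.

At n = 15: E_15 = -13.6057 × 6² / 15² = -2.176912000 eV
At n = ∞: E_∞ = 0 eV

Ionization energy = E_∞ - E_15 = 0 - (-2.176912000) = 2.176912000 eV
Ionization energy ≈ 2.176912 eV

This is also called the binding energy of the electron in state n = 15.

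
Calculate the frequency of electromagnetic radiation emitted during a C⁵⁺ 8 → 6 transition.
1.439e+15 Hz

First, find the transition energy:
E_8 = -13.6057 × 6² / 8² = -7.653206 eV
E_6 = -13.6057 × 6² / 6² = -13.605700 eV
|ΔE| = |E_6 - E_8| = 5.952494 eV

Convert to Joules: E = 5.952494 eV × (1.602177 × 10⁻¹⁹ J/eV) = 9.53695e-19 J

Using E = hf:
f = E/h = 9.53695e-19 J / (6.62607 × 10⁻³⁴ J·s)
f = 1.439e+15 Hz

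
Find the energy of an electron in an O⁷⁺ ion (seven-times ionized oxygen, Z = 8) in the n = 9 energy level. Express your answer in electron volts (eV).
-10.750 eV

The energy levels of a hydrogen-like atom are given by:
E_n = -13.6057 Z² / n² eV  (with Z = 8 for O⁷⁺)

For n = 9:
E_9 = -13.6057 × 8² / 9²
E_9 = -13.6057 × 64 / 81
E_9 = -10.750 eV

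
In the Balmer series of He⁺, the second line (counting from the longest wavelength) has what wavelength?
121.502018 nm

The lines of a series are numbered from the longest wavelength (smallest ΔE) outward; the second line is the transition from n = n_f + 2 to n_f.
The Balmer series has all transitions ending at n_f = 2.

For He⁺ (Z = 2), the second line (β-line) is the jump from n = 4 to n = 2:
E_4 = -13.6057 × 2² / 4² = -3.401425000 eV
E_2 = -13.6057 × 2² / 2² = -13.605700000 eV
ΔE = E_4 - E_2 = 10.204275000 eV

λ = hc/E = 1239.84 eV·nm / 10.204275000 eV
λ = 121.502018 nm

This is the β-line of the Balmer series in He⁺.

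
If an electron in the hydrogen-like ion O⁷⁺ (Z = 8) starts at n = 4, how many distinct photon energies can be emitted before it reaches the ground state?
6

The electron can occupy levels n = 1, 2, ..., 4 during de-excitation — that is m = 4 - 1 + 1 = 4 distinct levels.

The number of distinct spectral lines equals the number of ways to choose 2 of these m levels (each pair gives one possible emission transition):

Number of lines = m(m-1)/2 = 4×3/2 = 6

These correspond to all possible transitions between the 4 levels:
4 → 3, 4 → 2, 4 → 1, 3 → 2, 3 → 1, 2 → 1

Each transition produces a photon with a unique energy (and thus wavelength). This count does not depend on Z.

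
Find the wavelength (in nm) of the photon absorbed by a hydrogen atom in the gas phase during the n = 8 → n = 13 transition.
9386.89873 nm

First, find the transition energy using E_n = -13.6057 / n² eV:
E_8 = -13.6057 / 8² = -0.21258906250 eV
E_13 = -13.6057 / 13² = -0.08050710059 eV

Photon energy: |ΔE| = |E_13 - E_8| = 0.13208196191 eV

Convert to wavelength using E = hc/λ with hc = 1239.84 eV·nm:
λ = hc/E = 1239.84 eV·nm / 0.13208196191 eV
λ = 9386.89873 nm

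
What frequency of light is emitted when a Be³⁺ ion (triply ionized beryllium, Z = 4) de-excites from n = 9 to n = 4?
2.6400e+15 Hz

First, find the transition energy:
E_9 = -13.6057 × 4² / 9² = -2.68754568 eV
E_4 = -13.6057 × 4² / 4² = -13.60570000 eV
|ΔE| = |E_4 - E_9| = 10.91815432 eV

Convert to Joules: E = 10.91815432 eV × (1.602177 × 10⁻¹⁹ J/eV) = 1.749282e-18 J

Using E = hf:
f = E/h = 1.749282e-18 J / (6.62607 × 10⁻³⁴ J·s)
f = 2.6400e+15 Hz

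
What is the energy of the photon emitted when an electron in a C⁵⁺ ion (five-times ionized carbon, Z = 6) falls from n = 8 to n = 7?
2.343 eV

The energy levels are E_n = -13.6057 Z² eV / n².

Energy at n = 8: E_8 = -13.6057 × 6² / 8² = -7.653206 eV
Energy at n = 7: E_7 = -13.6057 × 6² / 7² = -9.996024 eV

For emission (electron falling to lower state), the photon energy is:
E_photon = E_8 - E_7 = |-7.653206 - (-9.996024)|
E_photon = 2.343 eV

This energy is carried away by the emitted photon.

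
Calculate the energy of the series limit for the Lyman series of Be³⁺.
217.691 eV

The series limit corresponds to the transition from n = ∞ to n = 1.
This is the highest energy (shortest wavelength) transition in the Lyman series.

E_∞ = 0 eV
E_1 = -13.6057 × 4² / 1² = -217.691 eV

Energy at series limit:
ΔE = E_∞ - E_1 = 0 - (-217.691) = 217.691 eV

This energy equals the ionization energy from the n = 1 state of Be³⁺.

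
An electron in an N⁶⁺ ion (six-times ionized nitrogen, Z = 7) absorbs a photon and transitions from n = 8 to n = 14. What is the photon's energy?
7.0154 eV

The energy levels of a hydrogen-like atom are E_n = -13.6057 Z² eV / n².

Energy at n = 8: E_8 = -13.6057 × 7² / 8² = -10.4168641 eV
Energy at n = 14: E_14 = -13.6057 × 7² / 14² = -3.4014250 eV

The excitation energy is the difference:
ΔE = E_14 - E_8
ΔE = -3.4014250 - (-10.4168641)
ΔE = 7.0154 eV

Since this is positive, energy must be absorbed (photon absorption).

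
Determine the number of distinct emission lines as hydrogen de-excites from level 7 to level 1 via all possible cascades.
21

The electron can occupy levels n = 1, 2, ..., 7 during de-excitation — that is m = 7 - 1 + 1 = 7 distinct levels.

The number of distinct spectral lines equals the number of ways to choose 2 of these m levels (each pair gives one possible emission transition):

Number of lines = m(m-1)/2 = 7×6/2 = 21

These correspond to all possible transitions between the 7 levels:
7 → 6, 7 → 5, 7 → 4, 7 → 3, 7 → 2, 7 → 1, 6 → 5, 6 → 4...

Each transition produces a photon with a unique energy (and thus wavelength). This count does not depend on Z.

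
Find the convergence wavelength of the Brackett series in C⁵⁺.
40.501 nm

The series limit corresponds to the transition from n = ∞ to n = 4.
This is the highest energy (shortest wavelength) transition in the Brackett series.

E_∞ = 0 eV
E_4 = -13.6057 × 6² / 4² = -30.61283 eV

Energy at series limit:
ΔE = E_∞ - E_4 = 0 - (-30.61283) = 30.61283 eV
λ = hc/E = 1239.84 eV·nm / 30.61283 eV = 40.501 nm

This energy equals the ionization energy from the n = 4 state of C⁵⁺.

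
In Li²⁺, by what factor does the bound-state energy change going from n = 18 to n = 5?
12.960

Using E_n = -13.6057 Z² / n² eV with Z = 3:

E_5 = -13.6057 × 3² / 5² = -122.4513 / 25 = -4.898052000 eV
E_18 = -13.6057 × 3² / 18² = -122.4513 / 324 = -0.377936111 eV

The ratio is:
E_5/E_18 = (-4.898052000) / (-0.377936111)
E_5/E_18 = (-122.4513/25) / (-122.4513/324)
E_5/E_18 = 324/25
E_5/E_18 = 12.960
(Note: the Z² factors cancel in the ratio.)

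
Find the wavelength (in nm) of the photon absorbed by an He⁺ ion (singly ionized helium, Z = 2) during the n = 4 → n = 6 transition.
656.1109 nm

First, find the transition energy using E_n = -13.6057 Z² / n² eV:
E_4 = -13.6057 × 2² / 4² = -3.40142500 eV
E_6 = -13.6057 × 2² / 6² = -1.51174444 eV

Photon energy: |ΔE| = |E_6 - E_4| = 1.88968056 eV

Convert to wavelength using E = hc/λ with hc = 1239.84 eV·nm:
λ = hc/E = 1239.84 eV·nm / 1.88968056 eV
λ = 656.1109 nm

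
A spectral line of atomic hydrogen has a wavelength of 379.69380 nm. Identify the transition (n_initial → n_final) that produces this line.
n = 10 → n = 2

First, find the photon energy from the wavelength (hc = 1239.84 eV·nm):
E = hc/λ = 1239.84 eV·nm / 379.69380 nm = 3.2653680 eV

The energy levels of hydrogen satisfy E_n = -13.6057 / n² eV, so an emission n_i → n_f releases
ΔE = 13.6057 × (1/n_f² − 1/n_i²) eV.

Setting ΔE equal to the photon energy:
1/n_f² − 1/n_i² = 3.2653680 / 13.6057 = 0.24000000

Since 1/n_i² must be positive, we need 1/n_f² > 0.24000000, i.e. n_f ≤ 2. For each allowed n_f, solve n_i = (1/n_f² − 0.24000000)^(−1/2) and check whether it is a whole number:
  n_f = 1: 1/n_i² = 1.00000000 − 0.24000000 = 0.76000000 → n_i = 1.147  (not an integer) ✗
  n_f = 2: 1/n_i² = 0.25000000 − 0.24000000 = 0.01000000 → n_i = 10.000  → integer, n_i = 10 ✓

Only n_f = 2 gives an integer upper level, n_i = 10.

The transition is from n = 10 to n = 2 (emission).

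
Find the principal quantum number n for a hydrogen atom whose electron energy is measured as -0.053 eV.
n = 16

The exact energy levels follow E_n = -13.6057 eV / n².

The measured value (-0.053 eV) is reported to only 2 significant figures, so we must test candidate n values and see which one matches to that precision.

Candidate energies:
  n = 14:  E = -13.6057/14² = -0.06942 eV
  n = 15:  E = -13.6057/15² = -0.06047 eV
  n = 16:  E = -13.6057/16² = -0.05315 eV  ← matches
  n = 17:  E = -13.6057/17² = -0.04708 eV
  n = 18:  E = -13.6057/18² = -0.04199 eV

Checking against the measurement of -0.053 eV (2 sig figs), only n = 16 agrees:
E_16 = -0.05315 eV, which rounds to -0.053 eV ✓

Therefore n = 16.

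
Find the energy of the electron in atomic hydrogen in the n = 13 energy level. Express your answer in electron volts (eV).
-0.08051 eV

The energy levels of a hydrogen-like atom are given by:
E_n = -13.6057 eV / n²

For n = 13:
E_13 = -13.6057 eV / 13²
E_13 = -13.6057 eV / 169
E_13 = -0.08051 eV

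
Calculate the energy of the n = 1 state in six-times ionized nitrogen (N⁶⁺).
-666.679300 eV

For hydrogen-like ions, the energy levels scale with Z²:
E_n = -13.6057 Z² / n² eV

For N⁶⁺ (Z = 7) at n = 1:
E_1 = -13.6057 × 7² / 1²
E_1 = -13.6057 × 49 / 1
E_1 = -666.6793 / 1
E_1 = -666.679300 eV

The energy is 49 times more negative than hydrogen at the same n due to the stronger nuclear charge.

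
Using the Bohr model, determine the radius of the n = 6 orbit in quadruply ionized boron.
0.3810 nm (or 3.8101 Å)

The Bohr radius formula is:
r_n = n² a₀ / Z

where a₀ = 0.0529177 nm is the Bohr radius.

For B⁴⁺ (Z = 5) at n = 6:
r_6 = 6² × 0.0529177 nm / 5
r_6 = 36 × 0.0529177 nm / 5
r_6 = 1.90504 nm / 5
r_6 = 0.3810 nm

The electron orbits at approximately 0.3810 nm from the nucleus.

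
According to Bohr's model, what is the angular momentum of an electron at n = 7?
7.3820e-34 J·s (or 7ℏ)

In the Bohr model, angular momentum is quantized:
L = nℏ

where ℏ = h/(2π) = 1.054572e-34 J·s

For n = 7:
L = 7 × 1.054572e-34 J·s
L = 7.3820e-34 J·s

This can also be written as L = 7ℏ.
The angular momentum is an integer multiple of the reduced Planck constant.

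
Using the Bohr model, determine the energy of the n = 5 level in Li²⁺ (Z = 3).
-4.8981 eV

For hydrogen-like ions, the energy levels scale with Z²:
E_n = -13.6057 Z² / n² eV

For Li²⁺ (Z = 3) at n = 5:
E_5 = -13.6057 × 3² / 5²
E_5 = -13.6057 × 9 / 25
E_5 = -122.4513 / 25
E_5 = -4.8981 eV

The energy is 9 times more negative than hydrogen at the same n due to the stronger nuclear charge.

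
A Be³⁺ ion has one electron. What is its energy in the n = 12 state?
-1.51174 eV

For hydrogen-like ions, the energy levels scale with Z²:
E_n = -13.6057 Z² / n² eV

For Be³⁺ (Z = 4) at n = 12:
E_12 = -13.6057 × 4² / 12²
E_12 = -13.6057 × 16 / 144
E_12 = -217.6912 / 144
E_12 = -1.51174 eV

The energy is 16 times more negative than hydrogen at the same n due to the stronger nuclear charge.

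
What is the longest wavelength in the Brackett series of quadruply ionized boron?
162.003 nm

The longest wavelength corresponds to the smallest energy transition in the series.
The Brackett series has all transitions ending at n_f = 4.

For B⁴⁺ (Z = 5), the first line (α-line) is the jump from n = 5 to n = 4:
E_5 = -13.6057 × 5² / 5² = -13.6057000 eV
E_4 = -13.6057 × 5² / 4² = -21.2589063 eV
ΔE = E_5 - E_4 = 7.6532063 eV

λ = hc/E = 1239.84 eV·nm / 7.6532063 eV
λ = 162.003 nm

This is the α-line of the Brackett series in B⁴⁺.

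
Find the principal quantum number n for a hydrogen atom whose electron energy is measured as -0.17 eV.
n = 9

The exact energy levels follow E_n = -13.6057 eV / n².

The measured value (-0.17 eV) is reported to only 2 significant figures, so we must test candidate n values and see which one matches to that precision.

Candidate energies:
  n = 7:  E = -13.6057/7² = -0.27767 eV
  n = 8:  E = -13.6057/8² = -0.21259 eV
  n = 9:  E = -13.6057/9² = -0.16797 eV  ← matches
  n = 10:  E = -13.6057/10² = -0.13606 eV
  n = 11:  E = -13.6057/11² = -0.11244 eV

Checking against the measurement of -0.17 eV (2 sig figs), only n = 9 agrees:
E_9 = -0.16797 eV, which rounds to -0.17 eV ✓

Therefore n = 9.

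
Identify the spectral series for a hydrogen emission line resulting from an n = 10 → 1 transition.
Lyman series

The spectral series in hydrogen are named based on the final (lower) energy level:
- Lyman series: n_final = 1 (ultraviolet)
- Balmer series: n_final = 2 (visible/near-UV)
- Paschen series: n_final = 3 (infrared)
- Brackett series: n_final = 4 (infrared)
- Pfund series: n_final = 5 (far infrared)

Since this transition ends at n = 1, it belongs to the Lyman series.

For reference, this 10 → 1 line has photon energy
ΔE = 13.6057 eV × (1/1² - 1/10²) = 13.4696 eV,
corresponding to wavelength λ = hc/ΔE = 1239.84 eV·nm / 13.4696 eV = 92.05 nm in the ultraviolet region.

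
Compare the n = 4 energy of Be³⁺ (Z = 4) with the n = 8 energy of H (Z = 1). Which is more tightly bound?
Be³⁺ at n = 4 (E = -13.60570 eV)

Using E_n = -13.6057 Z² / n² eV:

Be³⁺ (Z = 4) at n = 4:
E = -13.6057 × 4² / 4² = -13.6057 × 16 / 16 = -13.60570000 eV

H (Z = 1) at n = 8:
E = -13.6057 × 1² / 8² = -13.6057 × 1 / 64 = -0.21258906 eV

Since -13.60570000 eV < -0.21258906 eV,
Be³⁺ at n = 4 is more tightly bound (requires more energy to ionize).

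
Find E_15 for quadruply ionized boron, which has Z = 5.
-1.51174 eV

For hydrogen-like ions, the energy levels scale with Z²:
E_n = -13.6057 Z² / n² eV

For B⁴⁺ (Z = 5) at n = 15:
E_15 = -13.6057 × 5² / 15²
E_15 = -13.6057 × 25 / 225
E_15 = -340.1425 / 225
E_15 = -1.51174 eV

The energy is 25 times more negative than hydrogen at the same n due to the stronger nuclear charge.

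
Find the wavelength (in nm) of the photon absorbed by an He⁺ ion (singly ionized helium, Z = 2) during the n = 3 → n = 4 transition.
468.65 nm

First, find the transition energy using E_n = -13.6057 Z² / n² eV:
E_3 = -13.6057 × 2² / 3² = -6.046978 eV
E_4 = -13.6057 × 2² / 4² = -3.401425 eV

Photon energy: |ΔE| = |E_4 - E_3| = 2.645553 eV

Convert to wavelength using E = hc/λ with hc = 1239.84 eV·nm:
λ = hc/E = 1239.84 eV·nm / 2.645553 eV
λ = 468.65 nm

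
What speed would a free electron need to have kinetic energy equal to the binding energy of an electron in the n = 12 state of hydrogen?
1.82e+05 m/s (or 0.061% of c)

The binding energy at n = 12 for hydrogen is:
E_12 = -13.6057/12² = -0.0944840 eV
|E_12| = 0.0944840 eV

Convert to Joules:
KE = 0.0944840 eV × (1.602177 × 10⁻¹⁹ J/eV) = 1.5138e-20 J

Using KE = ½mv²:
v = √(2·KE/m_e)
v = √(2 × 1.5138e-20 J / 9.10938 × 10⁻³¹ kg)
v = 1.82e+05 m/s

This is approximately 0.061% the speed of light.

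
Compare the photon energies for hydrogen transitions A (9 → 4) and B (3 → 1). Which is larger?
3 → 1

Calculate the energy for each transition:

Transition 9 → 4:
ΔE₁ = |E_4 - E_9| = |-13.6057/4² - (-13.6057/9²)|
ΔE₁ = |-0.850356250 - (-0.167971605)| = 0.682385 eV

Transition 3 → 1:
ΔE₂ = |E_1 - E_3| = |-13.6057/1² - (-13.6057/3²)|
ΔE₂ = |-13.605700000 - (-1.511744444)| = 12.093956 eV

Since 12.093956 eV > 0.682385 eV, the transition 3 → 1 emits the more energetic photon.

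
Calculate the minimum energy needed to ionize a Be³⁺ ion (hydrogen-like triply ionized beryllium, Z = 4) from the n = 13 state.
1.288114 eV

The ionization energy is the energy needed to remove the electron completely (n → ∞).

For a hydrogen-like ion with Z = 4, E_n = -13.6057 Z² / n² eV.

At n = 13: E_13 = -13.6057 × 4² / 13² = -1.288113609 eV
At n = ∞: E_∞ = 0 eV

Ionization energy = E_∞ - E_13 = 0 - (-1.288113609) = 1.288113609 eV
Ionization energy ≈ 1.288114 eV

This is also called the binding energy of the electron in state n = 13.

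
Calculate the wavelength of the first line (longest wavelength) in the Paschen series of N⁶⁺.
38.257195 nm

The longest wavelength corresponds to the smallest energy transition in the series.
The Paschen series has all transitions ending at n_f = 3.

For N⁶⁺ (Z = 7), the first line (α-line) is the jump from n = 4 to n = 3:
E_4 = -13.6057 × 7² / 4² = -41.66745625 eV
E_3 = -13.6057 × 7² / 3² = -74.07547778 eV
ΔE = E_4 - E_3 = 32.40802153 eV

λ = hc/E = 1239.84 eV·nm / 32.40802153 eV
λ = 38.257195 nm

This is the α-line of the Paschen series in N⁶⁺.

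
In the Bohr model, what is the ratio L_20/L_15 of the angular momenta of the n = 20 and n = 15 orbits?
1.33333

In the Bohr model, L_n = nℏ, so the ratio is purely the ratio of quantum numbers:

L_20/L_15 = 20ℏ / 15ℏ = 20/15 = 1.33333

The angular momentum scales linearly with n.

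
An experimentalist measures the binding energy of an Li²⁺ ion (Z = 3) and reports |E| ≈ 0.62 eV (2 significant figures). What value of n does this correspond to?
n = 14

The exact energy levels follow E_n = -13.6057 Z² / n² eV with Z = 3.

The measured value (-0.62 eV) is reported to only 2 significant figures, so we must test candidate n values and see which one matches to that precision.

Candidate energies:
  n = 12:  E = -13.6057 × 3² / 12² = -0.85036 eV
  n = 13:  E = -13.6057 × 3² / 13² = -0.72456 eV
  n = 14:  E = -13.6057 × 3² / 14² = -0.62475 eV  ← matches
  n = 15:  E = -13.6057 × 3² / 15² = -0.54423 eV
  n = 16:  E = -13.6057 × 3² / 16² = -0.47833 eV

Checking against the measurement of -0.62 eV (2 sig figs), only n = 14 agrees:
E_14 = -0.62475 eV, which rounds to -0.62 eV ✓

Therefore n = 14.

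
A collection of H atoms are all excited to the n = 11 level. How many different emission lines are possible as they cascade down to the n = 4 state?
28

The electron can occupy levels n = 4, 5, ..., 11 during de-excitation — that is m = 11 - 4 + 1 = 8 distinct levels.

The number of distinct spectral lines equals the number of ways to choose 2 of these m levels (each pair gives one possible emission transition):

Number of lines = m(m-1)/2 = 8×7/2 = 28

These correspond to all possible transitions between the 8 levels:
11 → 10, 11 → 9, 11 → 8, 11 → 7, 11 → 6, 11 → 5, 11 → 4, 10 → 9...

Each transition produces a photon with a unique energy (and thus wavelength). This count does not depend on Z.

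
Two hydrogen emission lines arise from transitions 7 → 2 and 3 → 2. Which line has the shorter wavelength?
7 → 2

Calculate the energy for each transition:

Transition 7 → 2:
ΔE₁ = |E_2 - E_7| = |-13.6057/2² - (-13.6057/7²)|
ΔE₁ = |-3.40142500000 - (-0.27766734694)| = 3.12375765 eV

Transition 3 → 2:
ΔE₂ = |E_2 - E_3| = |-13.6057/2² - (-13.6057/3²)|
ΔE₂ = |-3.40142500000 - (-1.51174444444)| = 1.88968056 eV

Since 3.12375765 eV > 1.88968056 eV, the transition 7 → 2 emits the more energetic photon.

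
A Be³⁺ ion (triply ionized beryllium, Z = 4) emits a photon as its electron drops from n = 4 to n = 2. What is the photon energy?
40.81710 eV

The energy levels are E_n = -13.6057 Z² eV / n².

Energy at n = 4: E_4 = -13.6057 × 4² / 4² = -13.60570000 eV
Energy at n = 2: E_2 = -13.6057 × 4² / 2² = -54.42280000 eV

For emission (electron falling to lower state), the photon energy is:
E_photon = E_4 - E_2 = |-13.60570000 - (-54.42280000)|
E_photon = 40.81710 eV

This energy is carried away by the emitted photon.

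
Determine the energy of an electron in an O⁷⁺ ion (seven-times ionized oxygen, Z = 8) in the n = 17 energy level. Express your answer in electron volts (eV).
-3.013 eV

The energy levels of a hydrogen-like atom are given by:
E_n = -13.6057 Z² / n² eV  (with Z = 8 for O⁷⁺)

For n = 17:
E_17 = -13.6057 × 8² / 17²
E_17 = -13.6057 × 64 / 289
E_17 = -3.013 eV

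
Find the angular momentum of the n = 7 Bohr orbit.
7.38200e-34 J·s (or 7ℏ)

In the Bohr model, angular momentum is quantized:
L = nℏ

where ℏ = h/(2π) = 1.0545718e-34 J·s

For n = 7:
L = 7 × 1.0545718e-34 J·s
L = 7.38200e-34 J·s

This can also be written as L = 7ℏ.
The angular momentum is an integer multiple of the reduced Planck constant.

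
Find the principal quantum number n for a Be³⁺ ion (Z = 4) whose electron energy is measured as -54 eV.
n = 2

The exact energy levels follow E_n = -13.6057 Z² / n² eV with Z = 4.

The measured value (-54 eV) is reported to only 2 significant figures, so we must test candidate n values and see which one matches to that precision.

Candidate energies:
  n = 1:  E = -13.6057 × 4² / 1² = -217.69120 eV
  n = 2:  E = -13.6057 × 4² / 2² = -54.42280 eV  ← matches
  n = 3:  E = -13.6057 × 4² / 3² = -24.18791 eV
  n = 4:  E = -13.6057 × 4² / 4² = -13.60570 eV

Checking against the measurement of -54 eV (2 sig figs), only n = 2 agrees:
E_2 = -54.42280 eV, which rounds to -54 eV ✓

Therefore n = 2.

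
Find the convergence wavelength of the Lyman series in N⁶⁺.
1.860 nm

The series limit corresponds to the transition from n = ∞ to n = 1.
This is the highest energy (shortest wavelength) transition in the Lyman series.

E_∞ = 0 eV
E_1 = -13.6057 × 7² / 1² = -666.67930 eV

Energy at series limit:
ΔE = E_∞ - E_1 = 0 - (-666.67930) = 666.67930 eV
λ = hc/E = 1239.84 eV·nm / 666.67930 eV = 1.860 nm

This energy equals the ionization energy from the n = 1 state of N⁶⁺.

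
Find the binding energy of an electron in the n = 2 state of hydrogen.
3.401425 eV

The ionization energy is the energy needed to remove the electron completely (n → ∞).

For hydrogen, E_n = -13.6057 eV / n².

At n = 2: E_2 = -13.6057 / 2² = -3.401425000 eV
At n = ∞: E_∞ = 0 eV

Ionization energy = E_∞ - E_2 = 0 - (-3.401425000) = 3.401425000 eV
Ionization energy ≈ 3.401425 eV

This is also called the binding energy of the electron in state n = 2.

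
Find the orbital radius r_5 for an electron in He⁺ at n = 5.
0.66147 nm (or 6.61472 Å)

The Bohr radius formula is:
r_n = n² a₀ / Z

where a₀ = 0.05291772 nm is the Bohr radius.

For He⁺ (Z = 2) at n = 5:
r_5 = 5² × 0.05291772 nm / 2
r_5 = 25 × 0.05291772 nm / 2
r_5 = 1.322943 nm / 2
r_5 = 0.66147 nm

The electron orbits at approximately 0.66147 nm from the nucleus.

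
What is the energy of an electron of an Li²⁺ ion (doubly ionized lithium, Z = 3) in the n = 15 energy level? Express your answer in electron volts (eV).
-0.544228 eV

The energy levels of a hydrogen-like atom are given by:
E_n = -13.6057 Z² / n² eV  (with Z = 3 for Li²⁺)

For n = 15:
E_15 = -13.6057 × 3² / 15²
E_15 = -13.6057 × 9 / 225
E_15 = -0.544228 eV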